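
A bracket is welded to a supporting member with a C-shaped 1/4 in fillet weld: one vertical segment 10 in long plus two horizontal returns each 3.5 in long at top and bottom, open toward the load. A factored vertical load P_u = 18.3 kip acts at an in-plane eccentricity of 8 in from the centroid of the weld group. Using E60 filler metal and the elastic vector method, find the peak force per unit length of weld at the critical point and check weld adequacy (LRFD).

f_max ≈ 3.66 kip/in; adequate

E60XX → F_EXX = 60 ksi.
Total weld length L_w = 17 in. Treat welds as unit-width lines.
Centroid: x̄ = 2×3.5×1.75 / 17 = 0.7206 in from the vertical weld.
Polar moment about centroid: J = I_x + I_y = [10³/12 + 2×3.5×5²] + [10×0.7206² + 2(3.5³/12 + 3.5×1.029²)] = 278.1 in³.
Direct shear f_v = P/L_w = 18.3 / 17 = 1.076 kip/in (vertical).
Torsion M = P·e = 18.3 × 8 = 146.4 kip·in.
Critical point at (x, y) = (2.779, 5) from centroid. f_tx = M·y/J = 2.632 kip/in; f_ty = M·x/J = 1.463 kip/in.
Resultant f_max = √[f_tx² + (f_v + f_ty)²] = √[2.632² + (1.076 + 1.463)²] = 3.658 kip/in.
Capacity per unit length: φr_n = 0.75 × 0.6 × 60 × (0.707 × 0.25) = 4.772 kip/in.
3.658 ≤ 4.772 → adequate.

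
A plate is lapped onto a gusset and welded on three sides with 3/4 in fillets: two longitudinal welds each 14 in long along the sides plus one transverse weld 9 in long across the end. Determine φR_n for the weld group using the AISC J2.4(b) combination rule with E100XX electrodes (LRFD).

φR_n ≈ 890 kips

E100XX → F_EXX = 100 ksi.
t_e = 0.707 × 0.75 = 0.5302 in.
R_nwl = 0.6 × 100 × 0.5302 × 28 = 890.8 kips (longitudinal, 2 welds).
R_nwt = 0.6 × 100 × 0.5302 × 9 = 286.3 kips (transverse, base value).
(i) R_nwl + R_nwt = 1177 kips; (ii) 0.85 R_nwl + 1.5 R_nwt = 1187 kips.
R_n = max = 1187 kips [governs: (ii)]; φR_n = 890 kips.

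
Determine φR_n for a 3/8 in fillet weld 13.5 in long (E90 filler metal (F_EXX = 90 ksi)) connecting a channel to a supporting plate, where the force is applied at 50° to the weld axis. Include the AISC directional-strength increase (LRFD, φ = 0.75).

t_e = 0.707 × 0.375 = 0.2651 in; A_we = 0.2651 × 13.5 = 3.579 in².
Directional factor: 1.0 + 0.5 sin^1.5(50°) = 1.335.
F_nw = 0.6 × 90 × 1.335 = 72.1 ksi.
φR_n = 0.75 × 72.1 × 3.579 = 193.6 kips.

φR_n ≈ 194 kips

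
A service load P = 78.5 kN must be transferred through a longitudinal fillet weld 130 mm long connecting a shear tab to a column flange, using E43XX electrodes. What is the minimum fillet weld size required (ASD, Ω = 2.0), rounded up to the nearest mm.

w = 7 mm

E43XX → F_EXX = 430 MPa.
Total weld length L = 130 mm.
Required throat t_e = P × Ω / (0.6 F_EXX × L) = 78.5 × 2.0 / (0.6 × 430 × 130 × 10⁻³) = 4.681 mm.
Required leg w = t_e / 0.707 = 6.621 mm → use 7 mm.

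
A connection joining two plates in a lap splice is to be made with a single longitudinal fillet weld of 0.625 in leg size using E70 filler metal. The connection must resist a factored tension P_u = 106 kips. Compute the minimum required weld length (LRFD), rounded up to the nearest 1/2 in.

E70XX → F_EXX = 70 ksi.
Throat t_e = 0.707 × 0.625 = 0.4419 in.
φr_n = 0.75 × 0.6 × 70 × 0.4419 = 13.92 kips/in.
L_req = P_u / φr_n = 106 / 13.92 = 7.615 in total.
Round up → use L = 8 in.

L = 8 in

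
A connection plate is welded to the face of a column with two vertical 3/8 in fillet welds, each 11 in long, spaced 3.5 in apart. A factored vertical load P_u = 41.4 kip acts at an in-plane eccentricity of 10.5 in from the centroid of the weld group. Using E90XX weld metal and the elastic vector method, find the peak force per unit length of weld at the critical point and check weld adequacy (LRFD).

E90XX → F_EXX = 90 ksi.
Total weld length L_w = 22 in. Treat welds as unit-width lines.
Polar moment about centroid: J = 2[d³/12 + d(b/2)²] = 2[11³/12 + 11×1.75²] = 289.2 in³.
Direct shear f_v = P/L_w = 41.4 / 22 = 1.882 kip/in (vertical).
Torsion M = P·e = 41.4 × 10.5 = 434.7 kip·in.
Critical point at (x, y) = (1.75, 5.5) from centroid. f_tx = M·y/J = 8.267 kip/in; f_ty = M·x/J = 2.63 kip/in.
Resultant f_max = √[f_tx² + (f_v + f_ty)²] = √[8.267² + (1.882 + 2.63)²] = 9.418 kip/in.
Capacity per unit length: φr_n = 0.75 × 0.6 × 90 × (0.707 × 0.375) = 10.74 kip/in.
9.418 ≤ 10.74 → adequate.

f_max ≈ 9.42 kip/in; adequate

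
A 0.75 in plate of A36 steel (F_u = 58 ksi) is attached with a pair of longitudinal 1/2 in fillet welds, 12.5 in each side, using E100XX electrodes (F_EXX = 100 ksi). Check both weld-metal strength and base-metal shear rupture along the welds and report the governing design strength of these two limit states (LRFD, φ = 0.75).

t_e = 0.707 × 0.5 = 0.3535 in; L = 25 in.
Weld metal: φR_n = 0.75 × 0.6 × 100 × 0.3535 × 25 = 397.7 kips.
Base metal (shear rupture): φR_n = 0.75 × 0.6 × 58 × 0.75 × 25 = 489.4 kips.
Governing: weld metal.

φR_n ≈ 398 kips (weld metal governs)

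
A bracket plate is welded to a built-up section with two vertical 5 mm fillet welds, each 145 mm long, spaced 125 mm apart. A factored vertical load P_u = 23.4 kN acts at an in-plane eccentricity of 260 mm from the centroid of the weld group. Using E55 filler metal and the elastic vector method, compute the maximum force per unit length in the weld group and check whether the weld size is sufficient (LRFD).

f_max ≈ 412 N/mm; adequate

E55XX → F_EXX = 550 MPa.
Total weld length L_w = 290 mm. Treat welds as unit-width lines.
Polar moment about centroid: J = 2[d³/12 + d(b/2)²] = 2[145³/12 + 145×62.5²] = 1641000 mm³.
Direct shear f_v = P/L_w = 23.4×10³ / 290 = 80.69 N/mm (vertical).
Torsion M = P·e = 23.4×10³ × 260 = 6084000 N·mm.
Critical point at (x, y) = (62.5, 72.5) from centroid. f_tx = M·y/J = 268.8 N/mm; f_ty = M·x/J = 231.7 N/mm.
Resultant f_max = √[f_tx² + (f_v + f_ty)²] = √[268.8² + (80.69 + 231.7)²] = 412.1 N/mm.
Capacity per unit length: φr_n = 0.75 × 0.6 × 550 × (0.707 × 5) = 874.9 N/mm.
412.1 ≤ 874.9 → adequate.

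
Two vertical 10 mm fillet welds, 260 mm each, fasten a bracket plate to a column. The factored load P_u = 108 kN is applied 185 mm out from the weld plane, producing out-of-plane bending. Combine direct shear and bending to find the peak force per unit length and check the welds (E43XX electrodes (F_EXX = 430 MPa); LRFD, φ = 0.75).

L_w = 2 × 260 = 520 mm; section modulus (unit throat) S = 2 × L²/6 = 22530 mm².
Direct shear f_v = P/L_w = 108×10³/520 = 207.7 N/mm.
Moment M = P × e = 108×10³ × 185 = 19980000 N·mm; bending f_b = M/S = 886.7 N/mm.
f_max = √(f_v² + f_b²) = √(207.7² + 886.7²) = 910.7 N/mm.
φr_n = 0.75 × 0.6 × 430 × (0.707 × 10) = 1368 N/mm → adequate.

f_max ≈ 911 N/mm; adequate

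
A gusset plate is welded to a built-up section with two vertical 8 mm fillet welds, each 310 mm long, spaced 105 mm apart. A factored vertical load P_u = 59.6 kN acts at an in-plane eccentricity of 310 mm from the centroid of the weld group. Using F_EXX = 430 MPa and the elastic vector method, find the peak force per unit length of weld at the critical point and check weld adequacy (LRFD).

Total weld length L_w = 620 mm. Treat welds as unit-width lines.
Polar moment about centroid: J = 2[d³/12 + d(b/2)²] = 2[310³/12 + 310×52.5²] = 6674000 mm³.
Direct shear f_v = P/L_w = 59.6×10³ / 620 = 96.13 N/mm (vertical).
Torsion M = P·e = 59.6×10³ × 310 = 18476000 N·mm.
Critical point at (x, y) = (52.5, 155) from centroid. f_tx = M·y/J = 429.1 N/mm; f_ty = M·x/J = 145.3 N/mm.
Resultant f_max = √[f_tx² + (f_v + f_ty)²] = √[429.1² + (96.13 + 145.3)²] = 492.4 N/mm.
Capacity per unit length: φr_n = 0.75 × 0.6 × 430 × (0.707 × 8) = 1094 N/mm.
492.4 ≤ 1094 → adequate.

f_max ≈ 492 N/mm; adequate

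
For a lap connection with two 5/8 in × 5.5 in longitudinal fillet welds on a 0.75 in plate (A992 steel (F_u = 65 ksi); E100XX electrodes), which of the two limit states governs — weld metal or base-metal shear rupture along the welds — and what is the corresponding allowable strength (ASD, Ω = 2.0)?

R_n/Ω ≈ 146 kip (weld metal governs)

E100XX → F_EXX = 100 ksi.
t_e = 0.707 × 0.625 = 0.4419 in; L = 11 in.
Weld metal: R_n/Ω = (1/2.0) × 0.6 × 100 × 0.4419 × 11 = 145.8 kip.
Base metal (shear rupture): R_n/Ω = (1/2.0) × 0.6 × 65 × 0.75 × 11 = 160.9 kip.
Governing: weld metal.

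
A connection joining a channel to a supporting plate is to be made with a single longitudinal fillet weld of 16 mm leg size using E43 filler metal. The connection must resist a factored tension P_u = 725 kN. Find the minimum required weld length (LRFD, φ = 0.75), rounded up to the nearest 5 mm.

L = 335 mm

E43XX → F_EXX = 430 MPa.
Throat t_e = 0.707 × 16 = 11.31 mm.
φr_n = 0.75 × 0.6 × 430 × 11.31 × 10⁻³ = 2.189 kN/mm.
L_req = P_u / φr_n = 725 / 2.189 = 331.2 mm total.
Round up → use L = 335 mm.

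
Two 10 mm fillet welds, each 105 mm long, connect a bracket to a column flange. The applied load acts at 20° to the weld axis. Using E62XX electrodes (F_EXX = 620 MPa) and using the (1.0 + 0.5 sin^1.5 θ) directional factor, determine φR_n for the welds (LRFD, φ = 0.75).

t_e = 0.707 × 10 = 7.07 mm; A_we = 7.07 × 210 = 1485 mm².
Directional factor: 1.0 + 0.5 sin^1.5(20°) = 1.1.
F_nw = 0.6 × 620 × 1.1 = 409.2 MPa.
φR_n = 0.75 × 409.2 × 1485 × 10⁻³ = 455.7 kN.

φR_n ≈ 456 kN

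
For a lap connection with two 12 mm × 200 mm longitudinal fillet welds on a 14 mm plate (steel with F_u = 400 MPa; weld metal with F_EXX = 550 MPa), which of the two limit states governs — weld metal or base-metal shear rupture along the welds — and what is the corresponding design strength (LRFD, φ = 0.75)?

φR_n ≈ 840 kN (weld metal governs)

t_e = 0.707 × 12 = 8.484 mm; L = 400 mm.
Weld metal: φR_n = 0.75 × 0.6 × 550 × 8.484 × 400 × 10⁻³ = 839.9 kN.
Base metal (shear rupture): φR_n = 0.75 × 0.6 × 400 × 14 × 400 × 10⁻³ = 1008 kN.
Governing: weld metal.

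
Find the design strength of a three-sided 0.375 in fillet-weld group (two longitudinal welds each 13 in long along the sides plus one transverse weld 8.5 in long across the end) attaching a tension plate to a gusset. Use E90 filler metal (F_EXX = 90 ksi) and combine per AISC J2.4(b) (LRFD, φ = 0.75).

φR_n ≈ 374 kip

t_e = 0.707 × 0.375 = 0.2651 in.
R_nwl = 0.6 × 90 × 0.2651 × 26 = 372.2 kip (longitudinal, 2 welds).
R_nwt = 0.6 × 90 × 0.2651 × 8.5 = 121.7 kip (transverse, base value).
(i) R_nwl + R_nwt = 493.9 kip; (ii) 0.85 R_nwl + 1.5 R_nwt = 498.9 kip.
R_n = max = 498.9 kip [governs: (ii)]; φR_n = 374.2 kip.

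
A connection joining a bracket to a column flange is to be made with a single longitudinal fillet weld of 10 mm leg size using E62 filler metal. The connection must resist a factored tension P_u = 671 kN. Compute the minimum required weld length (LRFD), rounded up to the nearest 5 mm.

E62XX → F_EXX = 620 MPa.
Throat t_e = 0.707 × 10 = 7.07 mm.
φr_n = 0.75 × 0.6 × 620 × 7.07 × 10⁻³ = 1.973 kN/mm.
L_req = P_u / φr_n = 671 / 1.973 = 340.2 mm total.
Round up → use L = 345 mm.

L = 345 mm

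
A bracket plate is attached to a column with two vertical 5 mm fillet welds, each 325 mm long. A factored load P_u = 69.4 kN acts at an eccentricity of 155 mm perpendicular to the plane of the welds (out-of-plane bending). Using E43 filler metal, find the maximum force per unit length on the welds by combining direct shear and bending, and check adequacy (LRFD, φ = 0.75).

E43XX → F_EXX = 430 MPa.
L_w = 2 × 325 = 650 mm; section modulus (unit throat) S = 2 × L²/6 = 35210 mm².
Direct shear f_v = P/L_w = 69.4×10³/650 = 106.8 N/mm.
Moment M = P × e = 69.4×10³ × 155 = 10757000 N·mm; bending f_b = M/S = 305.5 N/mm.
f_max = √(f_v² + f_b²) = √(106.8² + 305.5²) = 323.6 N/mm.
φr_n = 0.75 × 0.6 × 430 × (0.707 × 5) = 684 N/mm → adequate.

f_max ≈ 324 N/mm; adequate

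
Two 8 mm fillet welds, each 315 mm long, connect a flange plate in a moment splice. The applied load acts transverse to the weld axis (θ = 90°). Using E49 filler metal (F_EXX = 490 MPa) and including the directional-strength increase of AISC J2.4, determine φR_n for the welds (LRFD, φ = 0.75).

t_e = 0.707 × 8 = 5.656 mm; A_we = 5.656 × 630 = 3563 mm².
Directional factor: 1.0 + 0.5 sin^1.5(90°) = 1.5.
F_nw = 0.6 × 490 × 1.5 = 441 MPa.
φR_n = 0.75 × 441 × 3563 × 10⁻³ = 1179 kN.

φR_n ≈ 1180 kN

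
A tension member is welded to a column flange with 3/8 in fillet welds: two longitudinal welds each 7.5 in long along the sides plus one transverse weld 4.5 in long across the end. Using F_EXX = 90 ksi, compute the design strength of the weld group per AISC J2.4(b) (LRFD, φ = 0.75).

t_e = 0.707 × 0.375 = 0.2651 in.
R_nwl = 0.6 × 90 × 0.2651 × 15 = 214.8 kip (longitudinal, 2 welds).
R_nwt = 0.6 × 90 × 0.2651 × 4.5 = 64.43 kip (transverse, base value).
(i) R_nwl + R_nwt = 279.2 kip; (ii) 0.85 R_nwl + 1.5 R_nwt = 279.2 kip.
R_n = max = 279.2 kip [governs: (ii)]; φR_n = 209.4 kip.

φR_n ≈ 209 kip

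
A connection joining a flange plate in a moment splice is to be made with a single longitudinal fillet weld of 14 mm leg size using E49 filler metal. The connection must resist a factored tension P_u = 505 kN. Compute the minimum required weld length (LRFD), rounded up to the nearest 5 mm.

L = 235 mm

E49XX → F_EXX = 490 MPa.
Throat t_e = 0.707 × 14 = 9.898 mm.
φr_n = 0.75 × 0.6 × 490 × 9.898 × 10⁻³ = 2.183 kN/mm.
L_req = P_u / φr_n = 505 / 2.183 = 231.4 mm total.
Round up → use L = 235 mm.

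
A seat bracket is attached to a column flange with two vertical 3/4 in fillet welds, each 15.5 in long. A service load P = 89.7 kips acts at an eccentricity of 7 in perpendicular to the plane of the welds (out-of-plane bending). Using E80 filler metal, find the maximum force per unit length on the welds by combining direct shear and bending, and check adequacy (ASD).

E80XX → F_EXX = 80 ksi.
L_w = 2 × 15.5 = 31 in; section modulus (unit throat) S = 2 × L²/6 = 80.08 in².
Direct shear f_v = P/L_w = 89.7/31 = 2.894 kip/in.
Moment M = P × e = 89.7 × 7 = 627.9 kip·in; bending f_b = M/S = 7.841 kip/in.
f_max = √(f_v² + f_b²) = √(2.894² + 7.841²) = 8.357 kip/in.
r_n/Ω = (1/2.0) × 0.6 × 80 × (0.707 × 0.75) = 12.73 kip/in → adequate.

f_max ≈ 8.36 kip/in; adequate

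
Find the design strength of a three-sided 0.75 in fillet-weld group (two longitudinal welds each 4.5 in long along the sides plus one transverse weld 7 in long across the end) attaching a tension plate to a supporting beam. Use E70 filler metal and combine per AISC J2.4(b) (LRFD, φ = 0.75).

φR_n ≈ 303 kips

E70XX → F_EXX = 70 ksi.
t_e = 0.707 × 0.75 = 0.5302 in.
R_nwl = 0.6 × 70 × 0.5302 × 9 = 200.4 kips (longitudinal, 2 welds).
R_nwt = 0.6 × 70 × 0.5302 × 7 = 155.9 kips (transverse, base value).
(i) R_nwl + R_nwt = 356.3 kips; (ii) 0.85 R_nwl + 1.5 R_nwt = 404.2 kips.
R_n = max = 404.2 kips [governs: (ii)]; φR_n = 303.2 kips.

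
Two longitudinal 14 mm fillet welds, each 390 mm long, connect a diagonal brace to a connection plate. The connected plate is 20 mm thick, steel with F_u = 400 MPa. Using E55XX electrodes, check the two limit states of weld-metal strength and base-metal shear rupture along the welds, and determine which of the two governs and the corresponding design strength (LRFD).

φR_n ≈ 1910 kN (weld metal governs)

E55XX → F_EXX = 550 MPa.
t_e = 0.707 × 14 = 9.898 mm; L = 780 mm.
Weld metal: φR_n = 0.75 × 0.6 × 550 × 9.898 × 780 × 10⁻³ = 1911 kN.
Base metal (shear rupture): φR_n = 0.75 × 0.6 × 400 × 20 × 780 × 10⁻³ = 2808 kN.
Governing: weld metal.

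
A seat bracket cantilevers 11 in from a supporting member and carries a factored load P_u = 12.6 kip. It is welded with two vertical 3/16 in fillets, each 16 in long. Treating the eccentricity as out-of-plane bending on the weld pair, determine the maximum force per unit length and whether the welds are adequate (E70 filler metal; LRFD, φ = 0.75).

E70XX → F_EXX = 70 ksi.
L_w = 2 × 16 = 32 in; section modulus (unit throat) S = 2 × L²/6 = 85.33 in².
Direct shear f_v = P/L_w = 12.6/32 = 0.3937 kip/in.
Moment M = P × e = 12.6 × 11 = 138.6 kip·in; bending f_b = M/S = 1.624 kip/in.
f_max = √(f_v² + f_b²) = √(0.3937² + 1.624²) = 1.671 kip/in.
φr_n = 0.75 × 0.6 × 70 × (0.707 × 0.1875) = 4.176 kip/in → adequate.

f_max ≈ 1.67 kip/in; adequate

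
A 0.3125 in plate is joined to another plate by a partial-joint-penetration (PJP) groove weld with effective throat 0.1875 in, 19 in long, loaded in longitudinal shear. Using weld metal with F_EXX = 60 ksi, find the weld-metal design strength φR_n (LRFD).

Effective throat (given) t_e = 0.1875 in.
A_we = 0.1875 × 19 = 3.562 in².
F_nw = 0.6 F_EXX = 36 ksi.
φR_n = 0.75 × 36 × 3.562 = 96.19 kips.

φR_n ≈ 96.2 kips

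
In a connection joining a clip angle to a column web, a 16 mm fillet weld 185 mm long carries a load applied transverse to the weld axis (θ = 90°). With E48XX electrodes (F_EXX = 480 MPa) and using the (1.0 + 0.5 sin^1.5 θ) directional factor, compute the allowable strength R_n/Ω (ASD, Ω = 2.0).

t_e = 0.707 × 16 = 11.31 mm; A_we = 11.31 × 185 = 2093 mm².
Directional factor: 1.0 + 0.5 sin^1.5(90°) = 1.5.
F_nw = 0.6 × 480 × 1.5 = 432 MPa.
R_n/Ω = (432 × 2093) / 2.0 × 10⁻³ = 452 kN.

R_n/Ω ≈ 452 kN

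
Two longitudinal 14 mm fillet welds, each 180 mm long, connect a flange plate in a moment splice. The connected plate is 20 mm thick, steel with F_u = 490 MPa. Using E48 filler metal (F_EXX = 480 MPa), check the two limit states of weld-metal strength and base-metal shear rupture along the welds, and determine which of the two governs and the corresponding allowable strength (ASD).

R_n/Ω ≈ 513 kN (weld metal governs)

t_e = 0.707 × 14 = 9.898 mm; L = 360 mm.
Weld metal: R_n/Ω = (1/2.0) × 0.6 × 480 × 9.898 × 360 × 10⁻³ = 513.1 kN.
Base metal (shear rupture): R_n/Ω = (1/2.0) × 0.6 × 490 × 20 × 360 × 10⁻³ = 1058 kN.
Governing: weld metal.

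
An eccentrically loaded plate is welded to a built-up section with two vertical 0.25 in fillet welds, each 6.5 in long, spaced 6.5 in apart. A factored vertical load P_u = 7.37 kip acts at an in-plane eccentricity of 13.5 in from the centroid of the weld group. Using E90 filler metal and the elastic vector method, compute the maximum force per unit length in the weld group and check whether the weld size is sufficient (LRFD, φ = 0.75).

f_max ≈ 2.93 kip/in; adequate

E90XX → F_EXX = 90 ksi.
Total weld length L_w = 13 in. Treat welds as unit-width lines.
Polar moment about centroid: J = 2[d³/12 + d(b/2)²] = 2[6.5³/12 + 6.5×3.25²] = 183.1 in³.
Direct shear f_v = P/L_w = 7.37 / 13 = 0.5669 kip/in (vertical).
Torsion M = P·e = 7.37 × 13.5 = 99.495 kip·in.
Critical point at (x, y) = (3.25, 3.25) from centroid. f_tx = M·y/J = 1.766 kip/in; f_ty = M·x/J = 1.766 kip/in.
Resultant f_max = √[f_tx² + (f_v + f_ty)²] = √[1.766² + (0.5669 + 1.766)²] = 2.926 kip/in.
Capacity per unit length: φr_n = 0.75 × 0.6 × 90 × (0.707 × 0.25) = 7.158 kip/in.
2.926 ≤ 7.158 → adequate.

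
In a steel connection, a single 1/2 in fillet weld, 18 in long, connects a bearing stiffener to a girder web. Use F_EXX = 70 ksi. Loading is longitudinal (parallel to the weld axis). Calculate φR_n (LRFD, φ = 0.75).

φR_n ≈ 200 kip

Effective throat t_e = 0.707 × 0.5 = 0.3535 in.
Total length L = 18 in; A_we = 0.3535 × 18 = 6.363 in².
F_nw = 0.6 F_EXX = 0.6 × 70 = 42 ksi.
φR_n = 0.75 × 42 × 6.363 = 200.4 kip.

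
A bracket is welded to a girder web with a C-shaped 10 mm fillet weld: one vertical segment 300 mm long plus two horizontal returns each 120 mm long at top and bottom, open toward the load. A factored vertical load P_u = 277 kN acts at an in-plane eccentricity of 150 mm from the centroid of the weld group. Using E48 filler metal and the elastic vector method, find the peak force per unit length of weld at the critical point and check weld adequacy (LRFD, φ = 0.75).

E48XX → F_EXX = 480 MPa.
Total weld length L_w = 540 mm. Treat welds as unit-width lines.
Centroid: x̄ = 2×120×60 / 540 = 26.67 mm from the vertical weld.
Polar moment about centroid: J = I_x + I_y = [300³/12 + 2×120×150²] + [300×26.67² + 2(120³/12 + 120×33.33²)] = 8418000 mm³.
Direct shear f_v = P/L_w = 277×10³ / 540 = 513 N/mm (vertical).
Torsion M = P·e = 277×10³ × 150 = 41550000 N·mm.
Critical point at (x, y) = (93.33, 150) from centroid. f_tx = M·y/J = 740.4 N/mm; f_ty = M·x/J = 460.7 N/mm.
Resultant f_max = √[f_tx² + (f_v + f_ty)²] = √[740.4² + (513 + 460.7)²] = 1223 N/mm.
Capacity per unit length: φr_n = 0.75 × 0.6 × 480 × (0.707 × 10) = 1527 N/mm.
1223 ≤ 1527 → adequate.

f_max ≈ 1220 N/mm; adequate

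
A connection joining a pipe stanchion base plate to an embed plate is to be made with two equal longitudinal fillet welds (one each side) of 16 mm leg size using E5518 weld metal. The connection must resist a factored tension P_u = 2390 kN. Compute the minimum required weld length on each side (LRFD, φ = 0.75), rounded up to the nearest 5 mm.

E55XX → F_EXX = 550 MPa.
Throat t_e = 0.707 × 16 = 11.31 mm.
φr_n = 0.75 × 0.6 × 550 × 11.31 × 10⁻³ = 2.8 kN/mm.
L_req = P_u / φr_n = 2390 / 2.8 = 853.7 mm total.
Per side: 853.7 / 2 = 426.8 mm.
Round up → use L = 430 mm on each side.

L = 430 mm on each side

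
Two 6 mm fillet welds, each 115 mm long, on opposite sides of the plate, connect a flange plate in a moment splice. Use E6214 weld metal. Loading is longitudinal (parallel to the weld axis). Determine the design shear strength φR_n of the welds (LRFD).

E62XX → F_EXX = 620 MPa.
Effective throat t_e = 0.707 × 6 = 4.242 mm.
Total length L = 230 mm; A_we = 4.242 × 230 = 975.7 mm².
F_nw = 0.6 F_EXX = 0.6 × 620 = 372 MPa.
φR_n = 0.75 × 372 × 975.7 × 10⁻³ = 272.2 kN.

φR_n ≈ 272 kN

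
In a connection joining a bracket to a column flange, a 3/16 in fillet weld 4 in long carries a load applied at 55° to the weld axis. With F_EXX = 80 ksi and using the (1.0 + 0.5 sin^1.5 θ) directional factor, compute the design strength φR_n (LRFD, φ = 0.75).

t_e = 0.707 × 0.1875 = 0.1326 in; A_we = 0.1326 × 4 = 0.5302 in².
Directional factor: 1.0 + 0.5 sin^1.5(55°) = 1.371.
F_nw = 0.6 × 80 × 1.371 = 65.79 ksi.
φR_n = 0.75 × 65.79 × 0.5302 = 26.17 kip.

φR_n ≈ 26.2 kip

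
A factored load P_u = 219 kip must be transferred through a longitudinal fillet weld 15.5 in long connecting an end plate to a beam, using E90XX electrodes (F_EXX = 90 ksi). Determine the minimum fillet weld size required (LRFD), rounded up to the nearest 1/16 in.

w = 1/2 in

Total weld length L = 15.5 in.
Required throat t_e = P_u / (φ × 0.6 F_EXX × L) = 219 / (0.75 × 0.6 × 90 × 15.5) = 0.3489 in.
Required leg w = t_e / 0.707 = 0.4934 in → use 1/2 in.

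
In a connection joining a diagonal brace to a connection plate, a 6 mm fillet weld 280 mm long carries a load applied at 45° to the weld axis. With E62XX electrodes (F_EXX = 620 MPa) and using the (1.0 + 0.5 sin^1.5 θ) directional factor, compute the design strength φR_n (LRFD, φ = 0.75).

t_e = 0.707 × 6 = 4.242 mm; A_we = 4.242 × 280 = 1188 mm².
Directional factor: 1.0 + 0.5 sin^1.5(45°) = 1.297.
F_nw = 0.6 × 620 × 1.297 = 482.6 MPa.
φR_n = 0.75 × 482.6 × 1188 × 10⁻³ = 429.9 kN.

φR_n ≈ 430 kN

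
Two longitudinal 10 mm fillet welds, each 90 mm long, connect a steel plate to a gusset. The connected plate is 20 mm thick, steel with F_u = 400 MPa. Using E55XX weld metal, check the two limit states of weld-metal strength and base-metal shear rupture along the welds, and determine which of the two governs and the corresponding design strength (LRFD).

φR_n ≈ 315 kN (weld metal governs)

E55XX → F_EXX = 550 MPa.
t_e = 0.707 × 10 = 7.07 mm; L = 180 mm.
Weld metal: φR_n = 0.75 × 0.6 × 550 × 7.07 × 180 × 10⁻³ = 315 kN.
Base metal (shear rupture): φR_n = 0.75 × 0.6 × 400 × 20 × 180 × 10⁻³ = 648 kN.
Governing: weld metal.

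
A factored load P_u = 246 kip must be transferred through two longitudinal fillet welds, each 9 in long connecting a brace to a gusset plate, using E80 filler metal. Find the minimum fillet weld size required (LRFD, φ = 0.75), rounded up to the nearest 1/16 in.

w = 9/16 in

E80XX → F_EXX = 80 ksi.
Total weld length L = 18 in.
Required throat t_e = P_u / (φ × 0.6 F_EXX × L) = 246 / (0.75 × 0.6 × 80 × 18) = 0.3796 in.
Required leg w = t_e / 0.707 = 0.537 in → use 9/16 in.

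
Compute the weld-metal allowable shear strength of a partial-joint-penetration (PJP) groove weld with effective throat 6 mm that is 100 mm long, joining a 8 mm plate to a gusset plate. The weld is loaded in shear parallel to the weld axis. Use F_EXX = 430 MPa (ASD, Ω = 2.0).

R_n/Ω ≈ 77.4 kN

Effective throat (given) t_e = 6 mm.
A_we = 6 × 100 = 600 mm².
F_nw = 0.6 F_EXX = 258 MPa.
R_n/Ω = (258 × 600) / 2.0 × 10⁻³ = 77.4 kN.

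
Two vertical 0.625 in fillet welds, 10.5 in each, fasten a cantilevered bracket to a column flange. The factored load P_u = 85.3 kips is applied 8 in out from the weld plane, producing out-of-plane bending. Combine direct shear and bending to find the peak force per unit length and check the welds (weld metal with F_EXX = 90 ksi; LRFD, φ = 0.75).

L_w = 2 × 10.5 = 21 in; section modulus (unit throat) S = 2 × L²/6 = 36.75 in².
Direct shear f_v = P/L_w = 85.3/21 = 4.062 kip/in.
Moment M = P × e = 85.3 × 8 = 682.4 kip·in; bending f_b = M/S = 18.57 kip/in.
f_max = √(f_v² + f_b²) = √(4.062² + 18.57²) = 19.01 kip/in.
φr_n = 0.75 × 0.6 × 90 × (0.707 × 0.625) = 17.9 kip/in → NOT adequate.

f_max ≈ 19 kip/in; NOT adequate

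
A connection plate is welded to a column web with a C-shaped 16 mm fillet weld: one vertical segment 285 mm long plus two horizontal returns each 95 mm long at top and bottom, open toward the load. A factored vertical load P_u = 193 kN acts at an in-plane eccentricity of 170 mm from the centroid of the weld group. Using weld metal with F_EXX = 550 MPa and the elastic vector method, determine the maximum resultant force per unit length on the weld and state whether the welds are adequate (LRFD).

Total weld length L_w = 475 mm. Treat welds as unit-width lines.
Centroid: x̄ = 2×95×47.5 / 475 = 19 mm from the vertical weld.
Polar moment about centroid: J = I_x + I_y = [285³/12 + 2×95×142.5²] + [285×19² + 2(95³/12 + 95×28.5²)] = 6187000 mm³.
Direct shear f_v = P/L_w = 193×10³ / 475 = 406.3 N/mm (vertical).
Torsion M = P·e = 193×10³ × 170 = 32810000 N·mm.
Critical point at (x, y) = (76, 142.5) from centroid. f_tx = M·y/J = 755.6 N/mm; f_ty = M·x/J = 403 N/mm.
Resultant f_max = √[f_tx² + (f_v + f_ty)²] = √[755.6² + (406.3 + 403)²] = 1107 N/mm.
Capacity per unit length: φr_n = 0.75 × 0.6 × 550 × (0.707 × 16) = 2800 N/mm.
1107 ≤ 2800 → adequate.

f_max ≈ 1110 N/mm; adequate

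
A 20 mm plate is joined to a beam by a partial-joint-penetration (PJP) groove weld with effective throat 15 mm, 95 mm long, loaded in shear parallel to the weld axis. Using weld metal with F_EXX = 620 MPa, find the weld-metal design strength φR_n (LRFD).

φR_n ≈ 398 kN

Effective throat (given) t_e = 15 mm.
A_we = 15 × 95 = 1425 mm².
F_nw = 0.6 F_EXX = 372 MPa.
φR_n = 0.75 × 372 × 1425 × 10⁻³ = 397.6 kN.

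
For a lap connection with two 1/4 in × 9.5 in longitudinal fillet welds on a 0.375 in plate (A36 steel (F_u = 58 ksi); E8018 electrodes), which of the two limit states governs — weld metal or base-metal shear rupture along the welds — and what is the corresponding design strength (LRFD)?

φR_n ≈ 121 kip (weld metal governs)

E80XX → F_EXX = 80 ksi.
t_e = 0.707 × 0.25 = 0.1767 in; L = 19 in.
Weld metal: φR_n = 0.75 × 0.6 × 80 × 0.1767 × 19 = 120.9 kip.
Base metal (shear rupture): φR_n = 0.75 × 0.6 × 58 × 0.375 × 19 = 186 kip.
Governing: weld metal.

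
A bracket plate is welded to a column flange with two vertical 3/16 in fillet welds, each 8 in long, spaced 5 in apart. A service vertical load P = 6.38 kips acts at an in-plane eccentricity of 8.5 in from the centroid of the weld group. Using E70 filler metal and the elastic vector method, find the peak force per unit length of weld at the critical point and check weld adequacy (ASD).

f_max ≈ 1.63 kip/in; adequate

E70XX → F_EXX = 70 ksi.
Total weld length L_w = 16 in. Treat welds as unit-width lines.
Polar moment about centroid: J = 2[d³/12 + d(b/2)²] = 2[8³/12 + 8×2.5²] = 185.3 in³.
Direct shear f_v = P/L_w = 6.38 / 16 = 0.3987 kip/in (vertical).
Torsion M = P·e = 6.38 × 8.5 = 54.23 kip·in.
Critical point at (x, y) = (2.5, 4) from centroid. f_tx = M·y/J = 1.17 kip/in; f_ty = M·x/J = 0.7315 kip/in.
Resultant f_max = √[f_tx² + (f_v + f_ty)²] = √[1.17² + (0.3987 + 0.7315)²] = 1.627 kip/in.
Capacity per unit length: r_n/Ω = (1/2.0) × 0.6 × 70 × (0.707 × 0.1875) = 2.784 kip/in.
1.627 ≤ 2.784 → adequate.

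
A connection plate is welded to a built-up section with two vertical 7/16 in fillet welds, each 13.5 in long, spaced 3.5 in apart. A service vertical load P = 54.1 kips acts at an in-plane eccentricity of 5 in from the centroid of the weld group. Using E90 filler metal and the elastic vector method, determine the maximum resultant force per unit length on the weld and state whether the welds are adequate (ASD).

E90XX → F_EXX = 90 ksi.
Total weld length L_w = 27 in. Treat welds as unit-width lines.
Polar moment about centroid: J = 2[d³/12 + d(b/2)²] = 2[13.5³/12 + 13.5×1.75²] = 492.8 in³.
Direct shear f_v = P/L_w = 54.1 / 27 = 2.004 kip/in (vertical).
Torsion M = P·e = 54.1 × 5 = 270.5 kip·in.
Critical point at (x, y) = (1.75, 6.75) from centroid. f_tx = M·y/J = 3.705 kip/in; f_ty = M·x/J = 0.9607 kip/in.
Resultant f_max = √[f_tx² + (f_v + f_ty)²] = √[3.705² + (2.004 + 0.9607)²] = 4.745 kip/in.
Capacity per unit length: r_n/Ω = (1/2.0) × 0.6 × 90 × (0.707 × 0.4375) = 8.351 kip/in.
4.745 ≤ 8.351 → adequate.

f_max ≈ 4.75 kip/in; adequate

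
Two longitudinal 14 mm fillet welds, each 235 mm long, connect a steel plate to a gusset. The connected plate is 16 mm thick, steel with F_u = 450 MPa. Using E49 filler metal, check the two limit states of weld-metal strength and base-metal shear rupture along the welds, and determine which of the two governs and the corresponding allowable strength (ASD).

E49XX → F_EXX = 490 MPa.
t_e = 0.707 × 14 = 9.898 mm; L = 470 mm.
Weld metal: R_n/Ω = (1/2.0) × 0.6 × 490 × 9.898 × 470 × 10⁻³ = 683.9 kN.
Base metal (shear rupture): R_n/Ω = (1/2.0) × 0.6 × 450 × 16 × 470 × 10⁻³ = 1015 kN.
Governing: weld metal.

R_n/Ω ≈ 684 kN (weld metal governs)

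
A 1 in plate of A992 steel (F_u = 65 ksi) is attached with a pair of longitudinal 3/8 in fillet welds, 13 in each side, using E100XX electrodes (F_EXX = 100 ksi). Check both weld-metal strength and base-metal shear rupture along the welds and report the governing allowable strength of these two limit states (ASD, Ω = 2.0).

R_n/Ω ≈ 207 kips (weld metal governs)

t_e = 0.707 × 0.375 = 0.2651 in; L = 26 in.
Weld metal: R_n/Ω = (1/2.0) × 0.6 × 100 × 0.2651 × 26 = 206.8 kips.
Base metal (shear rupture): R_n/Ω = (1/2.0) × 0.6 × 65 × 1 × 26 = 507 kips.
Governing: weld metal.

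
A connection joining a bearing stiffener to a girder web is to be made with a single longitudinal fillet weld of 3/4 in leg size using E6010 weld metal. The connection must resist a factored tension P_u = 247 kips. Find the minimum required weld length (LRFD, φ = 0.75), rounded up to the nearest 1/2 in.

E60XX → F_EXX = 60 ksi.
Throat t_e = 0.707 × 0.75 = 0.5302 in.
φr_n = 0.75 × 0.6 × 60 × 0.5302 = 14.32 kips/in.
L_req = P_u / φr_n = 247 / 14.32 = 17.25 in total.
Round up → use L = 17.5 in.

L = 17.5 in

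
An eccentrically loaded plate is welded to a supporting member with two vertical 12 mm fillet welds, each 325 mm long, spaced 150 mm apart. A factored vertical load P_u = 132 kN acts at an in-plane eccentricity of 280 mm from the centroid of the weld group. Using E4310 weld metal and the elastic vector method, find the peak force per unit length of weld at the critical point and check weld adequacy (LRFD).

E43XX → F_EXX = 430 MPa.
Total weld length L_w = 650 mm. Treat welds as unit-width lines.
Polar moment about centroid: J = 2[d³/12 + d(b/2)²] = 2[325³/12 + 325×75²] = 9378000 mm³.
Direct shear f_v = P/L_w = 132×10³ / 650 = 203.1 N/mm (vertical).
Torsion M = P·e = 132×10³ × 280 = 36960000 N·mm.
Critical point at (x, y) = (75, 162.5) from centroid. f_tx = M·y/J = 640.5 N/mm; f_ty = M·x/J = 295.6 N/mm.
Resultant f_max = √[f_tx² + (f_v + f_ty)²] = √[640.5² + (203.1 + 295.6)²] = 811.7 N/mm.
Capacity per unit length: φr_n = 0.75 × 0.6 × 430 × (0.707 × 12) = 1642 N/mm.
811.7 ≤ 1642 → adequate.

f_max ≈ 812 N/mm; adequate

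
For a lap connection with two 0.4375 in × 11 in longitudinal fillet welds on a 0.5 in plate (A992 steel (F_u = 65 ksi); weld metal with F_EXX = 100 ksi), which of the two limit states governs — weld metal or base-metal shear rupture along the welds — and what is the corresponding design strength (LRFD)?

t_e = 0.707 × 0.4375 = 0.3093 in; L = 22 in.
Weld metal: φR_n = 0.75 × 0.6 × 100 × 0.3093 × 22 = 306.2 kips.
Base metal (shear rupture): φR_n = 0.75 × 0.6 × 65 × 0.5 × 22 = 321.8 kips.
Governing: weld metal.

φR_n ≈ 306 kips (weld metal governs)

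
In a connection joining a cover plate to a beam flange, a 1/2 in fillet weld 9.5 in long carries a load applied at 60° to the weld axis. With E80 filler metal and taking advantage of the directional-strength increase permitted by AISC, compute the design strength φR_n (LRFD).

E80XX → F_EXX = 80 ksi.
t_e = 0.707 × 0.5 = 0.3535 in; A_we = 0.3535 × 9.5 = 3.358 in².
Directional factor: 1.0 + 0.5 sin^1.5(60°) = 1.403.
F_nw = 0.6 × 80 × 1.403 = 67.34 ksi.
φR_n = 0.75 × 67.34 × 3.358 = 169.6 kip.

φR_n ≈ 170 kip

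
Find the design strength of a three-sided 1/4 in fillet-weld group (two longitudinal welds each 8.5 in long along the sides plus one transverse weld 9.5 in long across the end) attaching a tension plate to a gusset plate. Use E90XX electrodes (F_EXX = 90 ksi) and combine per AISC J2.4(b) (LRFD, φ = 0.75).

φR_n ≈ 205 kip

t_e = 0.707 × 0.25 = 0.1767 in.
R_nwl = 0.6 × 90 × 0.1767 × 17 = 162.3 kip (longitudinal, 2 welds).
R_nwt = 0.6 × 90 × 0.1767 × 9.5 = 90.67 kip (transverse, base value).
(i) R_nwl + R_nwt = 252.9 kip; (ii) 0.85 R_nwl + 1.5 R_nwt = 273.9 kip.
R_n = max = 273.9 kip [governs: (ii)]; φR_n = 205.4 kip.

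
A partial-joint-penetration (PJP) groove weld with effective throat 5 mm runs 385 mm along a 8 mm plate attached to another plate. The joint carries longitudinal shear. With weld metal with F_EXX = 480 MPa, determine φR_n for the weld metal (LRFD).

Effective throat (given) t_e = 5 mm.
A_we = 5 × 385 = 1925 mm².
F_nw = 0.6 F_EXX = 288 MPa.
φR_n = 0.75 × 288 × 1925 × 10⁻³ = 415.8 kN.

φR_n ≈ 416 kN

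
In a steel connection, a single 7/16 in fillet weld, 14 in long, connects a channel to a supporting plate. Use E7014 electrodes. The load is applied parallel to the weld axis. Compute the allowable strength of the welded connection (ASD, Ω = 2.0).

R_n/Ω ≈ 90.9 kip

E70XX → F_EXX = 70 ksi.
Effective throat t_e = 0.707 × 0.4375 = 0.3093 in.
Total length L = 14 in; A_we = 0.3093 × 14 = 4.33 in².
F_nw = 0.6 F_EXX = 0.6 × 70 = 42 ksi.
R_n = 42 × 4.33 = 181.9 kip; R_n/Ω = 181.9/2.0 = 90.94 kip.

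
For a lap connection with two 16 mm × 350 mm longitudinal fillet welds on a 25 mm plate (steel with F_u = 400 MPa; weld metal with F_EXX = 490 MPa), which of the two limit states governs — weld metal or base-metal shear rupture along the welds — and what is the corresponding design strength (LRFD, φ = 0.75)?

φR_n ≈ 1750 kN (weld metal governs)

t_e = 0.707 × 16 = 11.31 mm; L = 700 mm.
Weld metal: φR_n = 0.75 × 0.6 × 490 × 11.31 × 700 × 10⁻³ = 1746 kN.
Base metal (shear rupture): φR_n = 0.75 × 0.6 × 400 × 25 × 700 × 10⁻³ = 3150 kN.
Governing: weld metal.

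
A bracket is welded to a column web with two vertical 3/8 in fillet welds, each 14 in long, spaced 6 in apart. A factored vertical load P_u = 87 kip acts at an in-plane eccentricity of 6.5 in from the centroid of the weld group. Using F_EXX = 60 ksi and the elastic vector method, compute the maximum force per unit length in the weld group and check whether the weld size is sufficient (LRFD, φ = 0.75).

f_max ≈ 7.83 kip/in; NOT adequate

Total weld length L_w = 28 in. Treat welds as unit-width lines.
Polar moment about centroid: J = 2[d³/12 + d(b/2)²] = 2[14³/12 + 14×3²] = 709.3 in³.
Direct shear f_v = P/L_w = 87 / 28 = 3.107 kip/in (vertical).
Torsion M = P·e = 87 × 6.5 = 565.5 kip·in.
Critical point at (x, y) = (3, 7) from centroid. f_tx = M·y/J = 5.581 kip/in; f_ty = M·x/J = 2.392 kip/in.
Resultant f_max = √[f_tx² + (f_v + f_ty)²] = √[5.581² + (3.107 + 2.392)²] = 7.835 kip/in.
Capacity per unit length: φr_n = 0.75 × 0.6 × 60 × (0.707 × 0.375) = 7.158 kip/in.
7.835 > 7.158 → NOT adequate.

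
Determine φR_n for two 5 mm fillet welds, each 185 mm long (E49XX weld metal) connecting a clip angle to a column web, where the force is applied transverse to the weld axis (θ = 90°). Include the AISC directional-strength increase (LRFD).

φR_n ≈ 433 kN

E49XX → F_EXX = 490 MPa.
t_e = 0.707 × 5 = 3.535 mm; A_we = 3.535 × 370 = 1308 mm².
Directional factor: 1.0 + 0.5 sin^1.5(90°) = 1.5.
F_nw = 0.6 × 490 × 1.5 = 441 MPa.
φR_n = 0.75 × 441 × 1308 × 10⁻³ = 432.6 kN.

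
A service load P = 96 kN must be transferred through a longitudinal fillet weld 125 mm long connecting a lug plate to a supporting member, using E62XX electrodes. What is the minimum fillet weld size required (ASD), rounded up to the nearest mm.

w = 6 mm

E62XX → F_EXX = 620 MPa.
Total weld length L = 125 mm.
Required throat t_e = P × Ω / (0.6 F_EXX × L) = 96 × 2.0 / (0.6 × 620 × 125 × 10⁻³) = 4.129 mm.
Required leg w = t_e / 0.707 = 5.84 mm → use 6 mm.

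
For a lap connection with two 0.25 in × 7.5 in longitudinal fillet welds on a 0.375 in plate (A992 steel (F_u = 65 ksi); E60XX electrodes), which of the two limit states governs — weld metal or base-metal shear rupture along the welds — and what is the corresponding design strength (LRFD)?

E60XX → F_EXX = 60 ksi.
t_e = 0.707 × 0.25 = 0.1767 in; L = 15 in.
Weld metal: φR_n = 0.75 × 0.6 × 60 × 0.1767 × 15 = 71.58 kip.
Base metal (shear rupture): φR_n = 0.75 × 0.6 × 65 × 0.375 × 15 = 164.5 kip.
Governing: weld metal.

φR_n ≈ 71.6 kip (weld metal governs)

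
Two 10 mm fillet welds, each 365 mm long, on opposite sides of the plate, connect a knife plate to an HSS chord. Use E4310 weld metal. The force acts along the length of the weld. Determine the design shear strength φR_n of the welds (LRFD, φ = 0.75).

E43XX → F_EXX = 430 MPa.
Effective throat t_e = 0.707 × 10 = 7.07 mm.
Total length L = 730 mm; A_we = 7.07 × 730 = 5161 mm².
F_nw = 0.6 F_EXX = 0.6 × 430 = 258 MPa.
φR_n = 0.75 × 258 × 5161 × 10⁻³ = 998.7 kN.

φR_n ≈ 999 kN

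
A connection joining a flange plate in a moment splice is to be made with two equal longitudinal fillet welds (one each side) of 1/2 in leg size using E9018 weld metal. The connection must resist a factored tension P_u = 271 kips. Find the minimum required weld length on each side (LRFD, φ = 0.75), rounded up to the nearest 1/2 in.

L = 9.5 in on each side

E90XX → F_EXX = 90 ksi.
Throat t_e = 0.707 × 0.5 = 0.3535 in.
φr_n = 0.75 × 0.6 × 90 × 0.3535 = 14.32 kips/in.
L_req = P_u / φr_n = 271 / 14.32 = 18.93 in total.
Per side: 18.93 / 2 = 9.464 in.
Round up → use L = 9.5 in on each side.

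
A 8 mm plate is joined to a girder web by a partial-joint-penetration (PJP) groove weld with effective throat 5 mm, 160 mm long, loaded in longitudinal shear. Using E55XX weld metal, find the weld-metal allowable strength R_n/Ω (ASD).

R_n/Ω ≈ 132 kN

E55XX → F_EXX = 550 MPa.
Effective throat (given) t_e = 5 mm.
A_we = 5 × 160 = 800 mm².
F_nw = 0.6 F_EXX = 330 MPa.
R_n/Ω = (330 × 800) / 2.0 × 10⁻³ = 132 kN.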